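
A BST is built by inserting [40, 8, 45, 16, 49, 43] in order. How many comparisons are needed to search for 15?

Search path for 15: 40 -> 8 -> 16
Found: False
Comparisons: 3


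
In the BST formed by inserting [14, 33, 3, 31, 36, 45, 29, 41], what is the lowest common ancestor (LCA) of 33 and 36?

Tree insertion order: [14, 33, 3, 31, 36, 45, 29, 41]
Tree (level-order array): [14, 3, 33, None, None, 31, 36, 29, None, None, 45, None, None, 41]
In a BST, the LCA of p=33, q=36 is the first node v on the
root-to-leaf path with p <= v <= q (go left if both < v, right if both > v).
Walk from root:
  at 14: both 33 and 36 > 14, go right
  at 33: 33 <= 33 <= 36, this is the LCA
LCA = 33


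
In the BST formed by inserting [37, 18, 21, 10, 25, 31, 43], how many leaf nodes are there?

Tree built from: [37, 18, 21, 10, 25, 31, 43]
Tree (level-order array): [37, 18, 43, 10, 21, None, None, None, None, None, 25, None, 31]
Rule: A leaf has 0 children.
Per-node child counts:
  node 37: 2 child(ren)
  node 18: 2 child(ren)
  node 10: 0 child(ren)
  node 21: 1 child(ren)
  node 25: 1 child(ren)
  node 31: 0 child(ren)
  node 43: 0 child(ren)
Matching nodes: [10, 31, 43]
Count of leaf nodes: 3


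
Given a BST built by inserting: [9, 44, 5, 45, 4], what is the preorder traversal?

Tree insertion order: [9, 44, 5, 45, 4]
Tree (level-order array): [9, 5, 44, 4, None, None, 45]
Preorder traversal: [9, 5, 4, 44, 45]


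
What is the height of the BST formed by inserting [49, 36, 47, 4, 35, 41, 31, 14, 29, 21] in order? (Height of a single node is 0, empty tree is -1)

Insertion order: [49, 36, 47, 4, 35, 41, 31, 14, 29, 21]
Tree (level-order array): [49, 36, None, 4, 47, None, 35, 41, None, 31, None, None, None, 14, None, None, 29, 21]
Compute height bottom-up (empty subtree = -1):
  height(21) = 1 + max(-1, -1) = 0
  height(29) = 1 + max(0, -1) = 1
  height(14) = 1 + max(-1, 1) = 2
  height(31) = 1 + max(2, -1) = 3
  height(35) = 1 + max(3, -1) = 4
  height(4) = 1 + max(-1, 4) = 5
  height(41) = 1 + max(-1, -1) = 0
  height(47) = 1 + max(0, -1) = 1
  height(36) = 1 + max(5, 1) = 6
  height(49) = 1 + max(6, -1) = 7
Height = 7


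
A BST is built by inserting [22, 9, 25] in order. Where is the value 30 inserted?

Starting tree (level order): [22, 9, 25]
Insertion path: 22 -> 25
Result: insert 30 as right child of 25
Final tree (level order): [22, 9, 25, None, None, None, 30]


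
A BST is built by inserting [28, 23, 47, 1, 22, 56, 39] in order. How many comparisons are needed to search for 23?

Search path for 23: 28 -> 23
Found: True
Comparisons: 2


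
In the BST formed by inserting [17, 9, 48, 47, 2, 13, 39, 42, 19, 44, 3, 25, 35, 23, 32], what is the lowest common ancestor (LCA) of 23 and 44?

Tree insertion order: [17, 9, 48, 47, 2, 13, 39, 42, 19, 44, 3, 25, 35, 23, 32]
Tree (level-order array): [17, 9, 48, 2, 13, 47, None, None, 3, None, None, 39, None, None, None, 19, 42, None, 25, None, 44, 23, 35, None, None, None, None, 32]
In a BST, the LCA of p=23, q=44 is the first node v on the
root-to-leaf path with p <= v <= q (go left if both < v, right if both > v).
Walk from root:
  at 17: both 23 and 44 > 17, go right
  at 48: both 23 and 44 < 48, go left
  at 47: both 23 and 44 < 47, go left
  at 39: 23 <= 39 <= 44, this is the LCA
LCA = 39


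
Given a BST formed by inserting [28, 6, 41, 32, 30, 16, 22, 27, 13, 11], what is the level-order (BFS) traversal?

Tree insertion order: [28, 6, 41, 32, 30, 16, 22, 27, 13, 11]
Tree (level-order array): [28, 6, 41, None, 16, 32, None, 13, 22, 30, None, 11, None, None, 27]
BFS from the root, enqueuing left then right child of each popped node:
  queue [28] -> pop 28, enqueue [6, 41], visited so far: [28]
  queue [6, 41] -> pop 6, enqueue [16], visited so far: [28, 6]
  queue [41, 16] -> pop 41, enqueue [32], visited so far: [28, 6, 41]
  queue [16, 32] -> pop 16, enqueue [13, 22], visited so far: [28, 6, 41, 16]
  queue [32, 13, 22] -> pop 32, enqueue [30], visited so far: [28, 6, 41, 16, 32]
  queue [13, 22, 30] -> pop 13, enqueue [11], visited so far: [28, 6, 41, 16, 32, 13]
  queue [22, 30, 11] -> pop 22, enqueue [27], visited so far: [28, 6, 41, 16, 32, 13, 22]
  queue [30, 11, 27] -> pop 30, enqueue [none], visited so far: [28, 6, 41, 16, 32, 13, 22, 30]
  queue [11, 27] -> pop 11, enqueue [none], visited so far: [28, 6, 41, 16, 32, 13, 22, 30, 11]
  queue [27] -> pop 27, enqueue [none], visited so far: [28, 6, 41, 16, 32, 13, 22, 30, 11, 27]
Result: [28, 6, 41, 16, 32, 13, 22, 30, 11, 27]


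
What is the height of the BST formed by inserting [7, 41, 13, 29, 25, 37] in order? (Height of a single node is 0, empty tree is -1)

Insertion order: [7, 41, 13, 29, 25, 37]
Tree (level-order array): [7, None, 41, 13, None, None, 29, 25, 37]
Compute height bottom-up (empty subtree = -1):
  height(25) = 1 + max(-1, -1) = 0
  height(37) = 1 + max(-1, -1) = 0
  height(29) = 1 + max(0, 0) = 1
  height(13) = 1 + max(-1, 1) = 2
  height(41) = 1 + max(2, -1) = 3
  height(7) = 1 + max(-1, 3) = 4
Height = 4


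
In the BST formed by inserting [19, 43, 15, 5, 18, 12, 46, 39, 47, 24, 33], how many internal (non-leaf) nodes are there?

Tree built from: [19, 43, 15, 5, 18, 12, 46, 39, 47, 24, 33]
Tree (level-order array): [19, 15, 43, 5, 18, 39, 46, None, 12, None, None, 24, None, None, 47, None, None, None, 33]
Rule: An internal node has at least one child.
Per-node child counts:
  node 19: 2 child(ren)
  node 15: 2 child(ren)
  node 5: 1 child(ren)
  node 12: 0 child(ren)
  node 18: 0 child(ren)
  node 43: 2 child(ren)
  node 39: 1 child(ren)
  node 24: 1 child(ren)
  node 33: 0 child(ren)
  node 46: 1 child(ren)
  node 47: 0 child(ren)
Matching nodes: [19, 15, 5, 43, 39, 24, 46]
Count of internal (non-leaf) nodes: 7


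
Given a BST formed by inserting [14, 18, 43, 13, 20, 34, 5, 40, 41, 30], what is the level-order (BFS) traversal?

Tree insertion order: [14, 18, 43, 13, 20, 34, 5, 40, 41, 30]
Tree (level-order array): [14, 13, 18, 5, None, None, 43, None, None, 20, None, None, 34, 30, 40, None, None, None, 41]
BFS from the root, enqueuing left then right child of each popped node:
  queue [14] -> pop 14, enqueue [13, 18], visited so far: [14]
  queue [13, 18] -> pop 13, enqueue [5], visited so far: [14, 13]
  queue [18, 5] -> pop 18, enqueue [43], visited so far: [14, 13, 18]
  queue [5, 43] -> pop 5, enqueue [none], visited so far: [14, 13, 18, 5]
  queue [43] -> pop 43, enqueue [20], visited so far: [14, 13, 18, 5, 43]
  queue [20] -> pop 20, enqueue [34], visited so far: [14, 13, 18, 5, 43, 20]
  queue [34] -> pop 34, enqueue [30, 40], visited so far: [14, 13, 18, 5, 43, 20, 34]
  queue [30, 40] -> pop 30, enqueue [none], visited so far: [14, 13, 18, 5, 43, 20, 34, 30]
  queue [40] -> pop 40, enqueue [41], visited so far: [14, 13, 18, 5, 43, 20, 34, 30, 40]
  queue [41] -> pop 41, enqueue [none], visited so far: [14, 13, 18, 5, 43, 20, 34, 30, 40, 41]
Result: [14, 13, 18, 5, 43, 20, 34, 30, 40, 41]


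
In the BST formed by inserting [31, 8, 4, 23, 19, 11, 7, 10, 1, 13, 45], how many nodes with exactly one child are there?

Tree built from: [31, 8, 4, 23, 19, 11, 7, 10, 1, 13, 45]
Tree (level-order array): [31, 8, 45, 4, 23, None, None, 1, 7, 19, None, None, None, None, None, 11, None, 10, 13]
Rule: These are nodes with exactly 1 non-null child.
Per-node child counts:
  node 31: 2 child(ren)
  node 8: 2 child(ren)
  node 4: 2 child(ren)
  node 1: 0 child(ren)
  node 7: 0 child(ren)
  node 23: 1 child(ren)
  node 19: 1 child(ren)
  node 11: 2 child(ren)
  node 10: 0 child(ren)
  node 13: 0 child(ren)
  node 45: 0 child(ren)
Matching nodes: [23, 19]
Count of nodes with exactly one child: 2


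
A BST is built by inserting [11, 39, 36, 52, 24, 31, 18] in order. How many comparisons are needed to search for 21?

Search path for 21: 11 -> 39 -> 36 -> 24 -> 18
Found: False
Comparisons: 5


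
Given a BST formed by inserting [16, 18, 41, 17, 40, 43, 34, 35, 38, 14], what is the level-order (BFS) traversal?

Tree insertion order: [16, 18, 41, 17, 40, 43, 34, 35, 38, 14]
Tree (level-order array): [16, 14, 18, None, None, 17, 41, None, None, 40, 43, 34, None, None, None, None, 35, None, 38]
BFS from the root, enqueuing left then right child of each popped node:
  queue [16] -> pop 16, enqueue [14, 18], visited so far: [16]
  queue [14, 18] -> pop 14, enqueue [none], visited so far: [16, 14]
  queue [18] -> pop 18, enqueue [17, 41], visited so far: [16, 14, 18]
  queue [17, 41] -> pop 17, enqueue [none], visited so far: [16, 14, 18, 17]
  queue [41] -> pop 41, enqueue [40, 43], visited so far: [16, 14, 18, 17, 41]
  queue [40, 43] -> pop 40, enqueue [34], visited so far: [16, 14, 18, 17, 41, 40]
  queue [43, 34] -> pop 43, enqueue [none], visited so far: [16, 14, 18, 17, 41, 40, 43]
  queue [34] -> pop 34, enqueue [35], visited so far: [16, 14, 18, 17, 41, 40, 43, 34]
  queue [35] -> pop 35, enqueue [38], visited so far: [16, 14, 18, 17, 41, 40, 43, 34, 35]
  queue [38] -> pop 38, enqueue [none], visited so far: [16, 14, 18, 17, 41, 40, 43, 34, 35, 38]
Result: [16, 14, 18, 17, 41, 40, 43, 34, 35, 38]


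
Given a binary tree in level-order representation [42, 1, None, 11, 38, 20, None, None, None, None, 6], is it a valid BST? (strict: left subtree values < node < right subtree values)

Level-order array: [42, 1, None, 11, 38, 20, None, None, None, None, 6]
Validate using subtree bounds (lo, hi): at each node, require lo < value < hi,
then recurse left with hi=value and right with lo=value.
Preorder trace (stopping at first violation):
  at node 42 with bounds (-inf, +inf): OK
  at node 1 with bounds (-inf, 42): OK
  at node 11 with bounds (-inf, 1): VIOLATION
Node 11 violates its bound: not (-inf < 11 < 1).
Result: Not a valid BST


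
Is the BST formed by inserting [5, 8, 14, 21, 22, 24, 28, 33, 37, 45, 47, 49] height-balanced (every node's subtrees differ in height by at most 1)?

Tree (level-order array): [5, None, 8, None, 14, None, 21, None, 22, None, 24, None, 28, None, 33, None, 37, None, 45, None, 47, None, 49]
Definition: a tree is height-balanced if, at every node, |h(left) - h(right)| <= 1 (empty subtree has height -1).
Bottom-up per-node check:
  node 49: h_left=-1, h_right=-1, diff=0 [OK], height=0
  node 47: h_left=-1, h_right=0, diff=1 [OK], height=1
  node 45: h_left=-1, h_right=1, diff=2 [FAIL (|-1-1|=2 > 1)], height=2
  node 37: h_left=-1, h_right=2, diff=3 [FAIL (|-1-2|=3 > 1)], height=3
  node 33: h_left=-1, h_right=3, diff=4 [FAIL (|-1-3|=4 > 1)], height=4
  node 28: h_left=-1, h_right=4, diff=5 [FAIL (|-1-4|=5 > 1)], height=5
  node 24: h_left=-1, h_right=5, diff=6 [FAIL (|-1-5|=6 > 1)], height=6
  node 22: h_left=-1, h_right=6, diff=7 [FAIL (|-1-6|=7 > 1)], height=7
  node 21: h_left=-1, h_right=7, diff=8 [FAIL (|-1-7|=8 > 1)], height=8
  node 14: h_left=-1, h_right=8, diff=9 [FAIL (|-1-8|=9 > 1)], height=9
  node 8: h_left=-1, h_right=9, diff=10 [FAIL (|-1-9|=10 > 1)], height=10
  node 5: h_left=-1, h_right=10, diff=11 [FAIL (|-1-10|=11 > 1)], height=11
Node 45 violates the condition: |-1 - 1| = 2 > 1.
Result: Not balanced


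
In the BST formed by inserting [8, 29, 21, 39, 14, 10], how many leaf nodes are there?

Tree built from: [8, 29, 21, 39, 14, 10]
Tree (level-order array): [8, None, 29, 21, 39, 14, None, None, None, 10]
Rule: A leaf has 0 children.
Per-node child counts:
  node 8: 1 child(ren)
  node 29: 2 child(ren)
  node 21: 1 child(ren)
  node 14: 1 child(ren)
  node 10: 0 child(ren)
  node 39: 0 child(ren)
Matching nodes: [10, 39]
Count of leaf nodes: 2


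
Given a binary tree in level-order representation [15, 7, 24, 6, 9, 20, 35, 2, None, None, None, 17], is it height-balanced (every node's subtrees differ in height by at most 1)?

Tree (level-order array): [15, 7, 24, 6, 9, 20, 35, 2, None, None, None, 17]
Definition: a tree is height-balanced if, at every node, |h(left) - h(right)| <= 1 (empty subtree has height -1).
Bottom-up per-node check:
  node 2: h_left=-1, h_right=-1, diff=0 [OK], height=0
  node 6: h_left=0, h_right=-1, diff=1 [OK], height=1
  node 9: h_left=-1, h_right=-1, diff=0 [OK], height=0
  node 7: h_left=1, h_right=0, diff=1 [OK], height=2
  node 17: h_left=-1, h_right=-1, diff=0 [OK], height=0
  node 20: h_left=0, h_right=-1, diff=1 [OK], height=1
  node 35: h_left=-1, h_right=-1, diff=0 [OK], height=0
  node 24: h_left=1, h_right=0, diff=1 [OK], height=2
  node 15: h_left=2, h_right=2, diff=0 [OK], height=3
All nodes satisfy the balance condition.
Result: Balanced


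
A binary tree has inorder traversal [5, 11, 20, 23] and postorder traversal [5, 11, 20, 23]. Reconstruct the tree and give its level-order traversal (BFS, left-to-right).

Inorder:   [5, 11, 20, 23]
Postorder: [5, 11, 20, 23]
Algorithm: postorder visits root last, so walk postorder right-to-left;
each value is the root of the current inorder slice — split it at that
value, recurse on the right subtree first, then the left.
Recursive splits:
  root=23; inorder splits into left=[5, 11, 20], right=[]
  root=20; inorder splits into left=[5, 11], right=[]
  root=11; inorder splits into left=[5], right=[]
  root=5; inorder splits into left=[], right=[]
Reconstructed level-order: [23, 20, 11, 5]


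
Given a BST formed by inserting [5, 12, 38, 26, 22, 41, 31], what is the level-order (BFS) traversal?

Tree insertion order: [5, 12, 38, 26, 22, 41, 31]
Tree (level-order array): [5, None, 12, None, 38, 26, 41, 22, 31]
BFS from the root, enqueuing left then right child of each popped node:
  queue [5] -> pop 5, enqueue [12], visited so far: [5]
  queue [12] -> pop 12, enqueue [38], visited so far: [5, 12]
  queue [38] -> pop 38, enqueue [26, 41], visited so far: [5, 12, 38]
  queue [26, 41] -> pop 26, enqueue [22, 31], visited so far: [5, 12, 38, 26]
  queue [41, 22, 31] -> pop 41, enqueue [none], visited so far: [5, 12, 38, 26, 41]
  queue [22, 31] -> pop 22, enqueue [none], visited so far: [5, 12, 38, 26, 41, 22]
  queue [31] -> pop 31, enqueue [none], visited so far: [5, 12, 38, 26, 41, 22, 31]
Result: [5, 12, 38, 26, 41, 22, 31]


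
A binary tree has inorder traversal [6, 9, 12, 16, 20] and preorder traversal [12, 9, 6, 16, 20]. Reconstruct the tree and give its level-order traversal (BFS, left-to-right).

Inorder:  [6, 9, 12, 16, 20]
Preorder: [12, 9, 6, 16, 20]
Algorithm: preorder visits root first, so consume preorder in order;
for each root, split the current inorder slice at that value into
left-subtree inorder and right-subtree inorder, then recurse.
Recursive splits:
  root=12; inorder splits into left=[6, 9], right=[16, 20]
  root=9; inorder splits into left=[6], right=[]
  root=6; inorder splits into left=[], right=[]
  root=16; inorder splits into left=[], right=[20]
  root=20; inorder splits into left=[], right=[]
Reconstructed level-order: [12, 9, 16, 6, 20]


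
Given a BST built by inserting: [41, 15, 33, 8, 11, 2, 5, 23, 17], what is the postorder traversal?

Tree insertion order: [41, 15, 33, 8, 11, 2, 5, 23, 17]
Tree (level-order array): [41, 15, None, 8, 33, 2, 11, 23, None, None, 5, None, None, 17]
Postorder traversal: [5, 2, 11, 8, 17, 23, 33, 15, 41]


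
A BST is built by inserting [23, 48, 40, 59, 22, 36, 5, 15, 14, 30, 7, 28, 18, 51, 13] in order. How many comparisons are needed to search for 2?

Search path for 2: 23 -> 22 -> 5
Found: False
Comparisons: 3


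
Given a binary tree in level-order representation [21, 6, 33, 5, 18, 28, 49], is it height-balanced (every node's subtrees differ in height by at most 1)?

Tree (level-order array): [21, 6, 33, 5, 18, 28, 49]
Definition: a tree is height-balanced if, at every node, |h(left) - h(right)| <= 1 (empty subtree has height -1).
Bottom-up per-node check:
  node 5: h_left=-1, h_right=-1, diff=0 [OK], height=0
  node 18: h_left=-1, h_right=-1, diff=0 [OK], height=0
  node 6: h_left=0, h_right=0, diff=0 [OK], height=1
  node 28: h_left=-1, h_right=-1, diff=0 [OK], height=0
  node 49: h_left=-1, h_right=-1, diff=0 [OK], height=0
  node 33: h_left=0, h_right=0, diff=0 [OK], height=1
  node 21: h_left=1, h_right=1, diff=0 [OK], height=2
All nodes satisfy the balance condition.
Result: Balanced


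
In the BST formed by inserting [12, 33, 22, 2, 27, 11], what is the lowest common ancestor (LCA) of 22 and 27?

Tree insertion order: [12, 33, 22, 2, 27, 11]
Tree (level-order array): [12, 2, 33, None, 11, 22, None, None, None, None, 27]
In a BST, the LCA of p=22, q=27 is the first node v on the
root-to-leaf path with p <= v <= q (go left if both < v, right if both > v).
Walk from root:
  at 12: both 22 and 27 > 12, go right
  at 33: both 22 and 27 < 33, go left
  at 22: 22 <= 22 <= 27, this is the LCA
LCA = 22


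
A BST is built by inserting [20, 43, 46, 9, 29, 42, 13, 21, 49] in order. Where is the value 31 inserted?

Starting tree (level order): [20, 9, 43, None, 13, 29, 46, None, None, 21, 42, None, 49]
Insertion path: 20 -> 43 -> 29 -> 42
Result: insert 31 as left child of 42
Final tree (level order): [20, 9, 43, None, 13, 29, 46, None, None, 21, 42, None, 49, None, None, 31]


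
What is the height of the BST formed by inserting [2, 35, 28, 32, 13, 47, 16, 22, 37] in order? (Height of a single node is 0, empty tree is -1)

Insertion order: [2, 35, 28, 32, 13, 47, 16, 22, 37]
Tree (level-order array): [2, None, 35, 28, 47, 13, 32, 37, None, None, 16, None, None, None, None, None, 22]
Compute height bottom-up (empty subtree = -1):
  height(22) = 1 + max(-1, -1) = 0
  height(16) = 1 + max(-1, 0) = 1
  height(13) = 1 + max(-1, 1) = 2
  height(32) = 1 + max(-1, -1) = 0
  height(28) = 1 + max(2, 0) = 3
  height(37) = 1 + max(-1, -1) = 0
  height(47) = 1 + max(0, -1) = 1
  height(35) = 1 + max(3, 1) = 4
  height(2) = 1 + max(-1, 4) = 5
Height = 5


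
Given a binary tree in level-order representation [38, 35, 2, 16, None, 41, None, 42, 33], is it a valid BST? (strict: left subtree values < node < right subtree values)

Level-order array: [38, 35, 2, 16, None, 41, None, 42, 33]
Validate using subtree bounds (lo, hi): at each node, require lo < value < hi,
then recurse left with hi=value and right with lo=value.
Preorder trace (stopping at first violation):
  at node 38 with bounds (-inf, +inf): OK
  at node 35 with bounds (-inf, 38): OK
  at node 16 with bounds (-inf, 35): OK
  at node 42 with bounds (-inf, 16): VIOLATION
Node 42 violates its bound: not (-inf < 42 < 16).
Result: Not a valid BST


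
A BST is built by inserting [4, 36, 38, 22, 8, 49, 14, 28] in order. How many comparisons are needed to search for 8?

Search path for 8: 4 -> 36 -> 22 -> 8
Found: True
Comparisons: 4


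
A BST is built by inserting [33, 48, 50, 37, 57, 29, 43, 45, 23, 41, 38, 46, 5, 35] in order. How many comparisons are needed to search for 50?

Search path for 50: 33 -> 48 -> 50
Found: True
Comparisons: 3


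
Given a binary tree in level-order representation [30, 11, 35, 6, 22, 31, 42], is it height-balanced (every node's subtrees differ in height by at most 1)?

Tree (level-order array): [30, 11, 35, 6, 22, 31, 42]
Definition: a tree is height-balanced if, at every node, |h(left) - h(right)| <= 1 (empty subtree has height -1).
Bottom-up per-node check:
  node 6: h_left=-1, h_right=-1, diff=0 [OK], height=0
  node 22: h_left=-1, h_right=-1, diff=0 [OK], height=0
  node 11: h_left=0, h_right=0, diff=0 [OK], height=1
  node 31: h_left=-1, h_right=-1, diff=0 [OK], height=0
  node 42: h_left=-1, h_right=-1, diff=0 [OK], height=0
  node 35: h_left=0, h_right=0, diff=0 [OK], height=1
  node 30: h_left=1, h_right=1, diff=0 [OK], height=2
All nodes satisfy the balance condition.
Result: Balanced


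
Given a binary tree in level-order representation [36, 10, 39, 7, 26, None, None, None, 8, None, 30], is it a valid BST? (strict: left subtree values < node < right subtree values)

Level-order array: [36, 10, 39, 7, 26, None, None, None, 8, None, 30]
Validate using subtree bounds (lo, hi): at each node, require lo < value < hi,
then recurse left with hi=value and right with lo=value.
Preorder trace (stopping at first violation):
  at node 36 with bounds (-inf, +inf): OK
  at node 10 with bounds (-inf, 36): OK
  at node 7 with bounds (-inf, 10): OK
  at node 8 with bounds (7, 10): OK
  at node 26 with bounds (10, 36): OK
  at node 30 with bounds (26, 36): OK
  at node 39 with bounds (36, +inf): OK
No violation found at any node.
Result: Valid BST


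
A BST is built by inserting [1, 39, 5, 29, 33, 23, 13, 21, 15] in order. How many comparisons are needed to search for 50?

Search path for 50: 1 -> 39
Found: False
Comparisons: 2


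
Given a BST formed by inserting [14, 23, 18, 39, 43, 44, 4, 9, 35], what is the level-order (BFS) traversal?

Tree insertion order: [14, 23, 18, 39, 43, 44, 4, 9, 35]
Tree (level-order array): [14, 4, 23, None, 9, 18, 39, None, None, None, None, 35, 43, None, None, None, 44]
BFS from the root, enqueuing left then right child of each popped node:
  queue [14] -> pop 14, enqueue [4, 23], visited so far: [14]
  queue [4, 23] -> pop 4, enqueue [9], visited so far: [14, 4]
  queue [23, 9] -> pop 23, enqueue [18, 39], visited so far: [14, 4, 23]
  queue [9, 18, 39] -> pop 9, enqueue [none], visited so far: [14, 4, 23, 9]
  queue [18, 39] -> pop 18, enqueue [none], visited so far: [14, 4, 23, 9, 18]
  queue [39] -> pop 39, enqueue [35, 43], visited so far: [14, 4, 23, 9, 18, 39]
  queue [35, 43] -> pop 35, enqueue [none], visited so far: [14, 4, 23, 9, 18, 39, 35]
  queue [43] -> pop 43, enqueue [44], visited so far: [14, 4, 23, 9, 18, 39, 35, 43]
  queue [44] -> pop 44, enqueue [none], visited so far: [14, 4, 23, 9, 18, 39, 35, 43, 44]
Result: [14, 4, 23, 9, 18, 39, 35, 43, 44]


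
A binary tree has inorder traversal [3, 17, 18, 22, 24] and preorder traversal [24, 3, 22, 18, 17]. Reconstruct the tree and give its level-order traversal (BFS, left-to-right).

Inorder:  [3, 17, 18, 22, 24]
Preorder: [24, 3, 22, 18, 17]
Algorithm: preorder visits root first, so consume preorder in order;
for each root, split the current inorder slice at that value into
left-subtree inorder and right-subtree inorder, then recurse.
Recursive splits:
  root=24; inorder splits into left=[3, 17, 18, 22], right=[]
  root=3; inorder splits into left=[], right=[17, 18, 22]
  root=22; inorder splits into left=[17, 18], right=[]
  root=18; inorder splits into left=[17], right=[]
  root=17; inorder splits into left=[], right=[]
Reconstructed level-order: [24, 3, 22, 18, 17]


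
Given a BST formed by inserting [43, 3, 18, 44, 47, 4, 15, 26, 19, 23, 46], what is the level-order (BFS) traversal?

Tree insertion order: [43, 3, 18, 44, 47, 4, 15, 26, 19, 23, 46]
Tree (level-order array): [43, 3, 44, None, 18, None, 47, 4, 26, 46, None, None, 15, 19, None, None, None, None, None, None, 23]
BFS from the root, enqueuing left then right child of each popped node:
  queue [43] -> pop 43, enqueue [3, 44], visited so far: [43]
  queue [3, 44] -> pop 3, enqueue [18], visited so far: [43, 3]
  queue [44, 18] -> pop 44, enqueue [47], visited so far: [43, 3, 44]
  queue [18, 47] -> pop 18, enqueue [4, 26], visited so far: [43, 3, 44, 18]
  queue [47, 4, 26] -> pop 47, enqueue [46], visited so far: [43, 3, 44, 18, 47]
  queue [4, 26, 46] -> pop 4, enqueue [15], visited so far: [43, 3, 44, 18, 47, 4]
  queue [26, 46, 15] -> pop 26, enqueue [19], visited so far: [43, 3, 44, 18, 47, 4, 26]
  queue [46, 15, 19] -> pop 46, enqueue [none], visited so far: [43, 3, 44, 18, 47, 4, 26, 46]
  queue [15, 19] -> pop 15, enqueue [none], visited so far: [43, 3, 44, 18, 47, 4, 26, 46, 15]
  queue [19] -> pop 19, enqueue [23], visited so far: [43, 3, 44, 18, 47, 4, 26, 46, 15, 19]
  queue [23] -> pop 23, enqueue [none], visited so far: [43, 3, 44, 18, 47, 4, 26, 46, 15, 19, 23]
Result: [43, 3, 44, 18, 47, 4, 26, 46, 15, 19, 23]


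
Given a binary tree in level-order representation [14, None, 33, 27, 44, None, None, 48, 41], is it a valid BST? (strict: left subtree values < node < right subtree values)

Level-order array: [14, None, 33, 27, 44, None, None, 48, 41]
Validate using subtree bounds (lo, hi): at each node, require lo < value < hi,
then recurse left with hi=value and right with lo=value.
Preorder trace (stopping at first violation):
  at node 14 with bounds (-inf, +inf): OK
  at node 33 with bounds (14, +inf): OK
  at node 27 with bounds (14, 33): OK
  at node 44 with bounds (33, +inf): OK
  at node 48 with bounds (33, 44): VIOLATION
Node 48 violates its bound: not (33 < 48 < 44).
Result: Not a valid BST


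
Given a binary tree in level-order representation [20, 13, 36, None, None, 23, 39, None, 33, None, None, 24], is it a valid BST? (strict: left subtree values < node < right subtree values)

Level-order array: [20, 13, 36, None, None, 23, 39, None, 33, None, None, 24]
Validate using subtree bounds (lo, hi): at each node, require lo < value < hi,
then recurse left with hi=value and right with lo=value.
Preorder trace (stopping at first violation):
  at node 20 with bounds (-inf, +inf): OK
  at node 13 with bounds (-inf, 20): OK
  at node 36 with bounds (20, +inf): OK
  at node 23 with bounds (20, 36): OK
  at node 33 with bounds (23, 36): OK
  at node 24 with bounds (23, 33): OK
  at node 39 with bounds (36, +inf): OK
No violation found at any node.
Result: Valid BST


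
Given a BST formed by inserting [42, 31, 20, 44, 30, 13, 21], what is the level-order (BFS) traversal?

Tree insertion order: [42, 31, 20, 44, 30, 13, 21]
Tree (level-order array): [42, 31, 44, 20, None, None, None, 13, 30, None, None, 21]
BFS from the root, enqueuing left then right child of each popped node:
  queue [42] -> pop 42, enqueue [31, 44], visited so far: [42]
  queue [31, 44] -> pop 31, enqueue [20], visited so far: [42, 31]
  queue [44, 20] -> pop 44, enqueue [none], visited so far: [42, 31, 44]
  queue [20] -> pop 20, enqueue [13, 30], visited so far: [42, 31, 44, 20]
  queue [13, 30] -> pop 13, enqueue [none], visited so far: [42, 31, 44, 20, 13]
  queue [30] -> pop 30, enqueue [21], visited so far: [42, 31, 44, 20, 13, 30]
  queue [21] -> pop 21, enqueue [none], visited so far: [42, 31, 44, 20, 13, 30, 21]
Result: [42, 31, 44, 20, 13, 30, 21]


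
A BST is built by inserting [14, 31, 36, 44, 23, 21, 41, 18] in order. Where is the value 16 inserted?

Starting tree (level order): [14, None, 31, 23, 36, 21, None, None, 44, 18, None, 41]
Insertion path: 14 -> 31 -> 23 -> 21 -> 18
Result: insert 16 as left child of 18
Final tree (level order): [14, None, 31, 23, 36, 21, None, None, 44, 18, None, 41, None, 16]


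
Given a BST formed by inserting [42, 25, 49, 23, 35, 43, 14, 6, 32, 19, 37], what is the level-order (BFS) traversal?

Tree insertion order: [42, 25, 49, 23, 35, 43, 14, 6, 32, 19, 37]
Tree (level-order array): [42, 25, 49, 23, 35, 43, None, 14, None, 32, 37, None, None, 6, 19]
BFS from the root, enqueuing left then right child of each popped node:
  queue [42] -> pop 42, enqueue [25, 49], visited so far: [42]
  queue [25, 49] -> pop 25, enqueue [23, 35], visited so far: [42, 25]
  queue [49, 23, 35] -> pop 49, enqueue [43], visited so far: [42, 25, 49]
  queue [23, 35, 43] -> pop 23, enqueue [14], visited so far: [42, 25, 49, 23]
  queue [35, 43, 14] -> pop 35, enqueue [32, 37], visited so far: [42, 25, 49, 23, 35]
  queue [43, 14, 32, 37] -> pop 43, enqueue [none], visited so far: [42, 25, 49, 23, 35, 43]
  queue [14, 32, 37] -> pop 14, enqueue [6, 19], visited so far: [42, 25, 49, 23, 35, 43, 14]
  queue [32, 37, 6, 19] -> pop 32, enqueue [none], visited so far: [42, 25, 49, 23, 35, 43, 14, 32]
  queue [37, 6, 19] -> pop 37, enqueue [none], visited so far: [42, 25, 49, 23, 35, 43, 14, 32, 37]
  queue [6, 19] -> pop 6, enqueue [none], visited so far: [42, 25, 49, 23, 35, 43, 14, 32, 37, 6]
  queue [19] -> pop 19, enqueue [none], visited so far: [42, 25, 49, 23, 35, 43, 14, 32, 37, 6, 19]
Result: [42, 25, 49, 23, 35, 43, 14, 32, 37, 6, 19]


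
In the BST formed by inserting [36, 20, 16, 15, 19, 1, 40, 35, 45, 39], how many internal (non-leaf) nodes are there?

Tree built from: [36, 20, 16, 15, 19, 1, 40, 35, 45, 39]
Tree (level-order array): [36, 20, 40, 16, 35, 39, 45, 15, 19, None, None, None, None, None, None, 1]
Rule: An internal node has at least one child.
Per-node child counts:
  node 36: 2 child(ren)
  node 20: 2 child(ren)
  node 16: 2 child(ren)
  node 15: 1 child(ren)
  node 1: 0 child(ren)
  node 19: 0 child(ren)
  node 35: 0 child(ren)
  node 40: 2 child(ren)
  node 39: 0 child(ren)
  node 45: 0 child(ren)
Matching nodes: [36, 20, 16, 15, 40]
Count of internal (non-leaf) nodes: 5


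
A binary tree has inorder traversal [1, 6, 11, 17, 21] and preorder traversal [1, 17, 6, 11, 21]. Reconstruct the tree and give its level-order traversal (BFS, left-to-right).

Inorder:  [1, 6, 11, 17, 21]
Preorder: [1, 17, 6, 11, 21]
Algorithm: preorder visits root first, so consume preorder in order;
for each root, split the current inorder slice at that value into
left-subtree inorder and right-subtree inorder, then recurse.
Recursive splits:
  root=1; inorder splits into left=[], right=[6, 11, 17, 21]
  root=17; inorder splits into left=[6, 11], right=[21]
  root=6; inorder splits into left=[], right=[11]
  root=11; inorder splits into left=[], right=[]
  root=21; inorder splits into left=[], right=[]
Reconstructed level-order: [1, 17, 6, 21, 11]


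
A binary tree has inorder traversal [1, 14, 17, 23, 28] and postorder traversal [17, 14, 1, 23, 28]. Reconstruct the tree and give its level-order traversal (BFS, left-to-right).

Inorder:   [1, 14, 17, 23, 28]
Postorder: [17, 14, 1, 23, 28]
Algorithm: postorder visits root last, so walk postorder right-to-left;
each value is the root of the current inorder slice — split it at that
value, recurse on the right subtree first, then the left.
Recursive splits:
  root=28; inorder splits into left=[1, 14, 17, 23], right=[]
  root=23; inorder splits into left=[1, 14, 17], right=[]
  root=1; inorder splits into left=[], right=[14, 17]
  root=14; inorder splits into left=[], right=[17]
  root=17; inorder splits into left=[], right=[]
Reconstructed level-order: [28, 23, 1, 14, 17]


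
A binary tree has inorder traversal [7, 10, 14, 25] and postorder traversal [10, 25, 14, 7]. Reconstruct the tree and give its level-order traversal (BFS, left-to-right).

Inorder:   [7, 10, 14, 25]
Postorder: [10, 25, 14, 7]
Algorithm: postorder visits root last, so walk postorder right-to-left;
each value is the root of the current inorder slice — split it at that
value, recurse on the right subtree first, then the left.
Recursive splits:
  root=7; inorder splits into left=[], right=[10, 14, 25]
  root=14; inorder splits into left=[10], right=[25]
  root=25; inorder splits into left=[], right=[]
  root=10; inorder splits into left=[], right=[]
Reconstructed level-order: [7, 14, 10, 25]


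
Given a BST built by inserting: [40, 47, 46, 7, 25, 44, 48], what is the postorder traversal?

Tree insertion order: [40, 47, 46, 7, 25, 44, 48]
Tree (level-order array): [40, 7, 47, None, 25, 46, 48, None, None, 44]
Postorder traversal: [25, 7, 44, 46, 48, 47, 40]


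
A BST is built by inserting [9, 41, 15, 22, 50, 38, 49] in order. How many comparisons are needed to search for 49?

Search path for 49: 9 -> 41 -> 50 -> 49
Found: True
Comparisons: 4


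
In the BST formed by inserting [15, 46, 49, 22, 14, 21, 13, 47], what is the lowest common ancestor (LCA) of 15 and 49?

Tree insertion order: [15, 46, 49, 22, 14, 21, 13, 47]
Tree (level-order array): [15, 14, 46, 13, None, 22, 49, None, None, 21, None, 47]
In a BST, the LCA of p=15, q=49 is the first node v on the
root-to-leaf path with p <= v <= q (go left if both < v, right if both > v).
Walk from root:
  at 15: 15 <= 15 <= 49, this is the LCA
LCA = 15


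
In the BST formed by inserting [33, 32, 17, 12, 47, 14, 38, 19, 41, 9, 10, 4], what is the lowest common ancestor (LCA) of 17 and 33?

Tree insertion order: [33, 32, 17, 12, 47, 14, 38, 19, 41, 9, 10, 4]
Tree (level-order array): [33, 32, 47, 17, None, 38, None, 12, 19, None, 41, 9, 14, None, None, None, None, 4, 10]
In a BST, the LCA of p=17, q=33 is the first node v on the
root-to-leaf path with p <= v <= q (go left if both < v, right if both > v).
Walk from root:
  at 33: 17 <= 33 <= 33, this is the LCA
LCA = 33


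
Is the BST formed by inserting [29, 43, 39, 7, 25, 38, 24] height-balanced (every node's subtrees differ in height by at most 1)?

Tree (level-order array): [29, 7, 43, None, 25, 39, None, 24, None, 38]
Definition: a tree is height-balanced if, at every node, |h(left) - h(right)| <= 1 (empty subtree has height -1).
Bottom-up per-node check:
  node 24: h_left=-1, h_right=-1, diff=0 [OK], height=0
  node 25: h_left=0, h_right=-1, diff=1 [OK], height=1
  node 7: h_left=-1, h_right=1, diff=2 [FAIL (|-1-1|=2 > 1)], height=2
  node 38: h_left=-1, h_right=-1, diff=0 [OK], height=0
  node 39: h_left=0, h_right=-1, diff=1 [OK], height=1
  node 43: h_left=1, h_right=-1, diff=2 [FAIL (|1--1|=2 > 1)], height=2
  node 29: h_left=2, h_right=2, diff=0 [OK], height=3
Node 7 violates the condition: |-1 - 1| = 2 > 1.
Result: Not balanced


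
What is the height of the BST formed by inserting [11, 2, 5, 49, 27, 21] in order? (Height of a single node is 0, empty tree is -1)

Insertion order: [11, 2, 5, 49, 27, 21]
Tree (level-order array): [11, 2, 49, None, 5, 27, None, None, None, 21]
Compute height bottom-up (empty subtree = -1):
  height(5) = 1 + max(-1, -1) = 0
  height(2) = 1 + max(-1, 0) = 1
  height(21) = 1 + max(-1, -1) = 0
  height(27) = 1 + max(0, -1) = 1
  height(49) = 1 + max(1, -1) = 2
  height(11) = 1 + max(1, 2) = 3
Height = 3


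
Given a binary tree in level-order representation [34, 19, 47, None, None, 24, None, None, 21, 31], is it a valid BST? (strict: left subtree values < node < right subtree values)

Level-order array: [34, 19, 47, None, None, 24, None, None, 21, 31]
Validate using subtree bounds (lo, hi): at each node, require lo < value < hi,
then recurse left with hi=value and right with lo=value.
Preorder trace (stopping at first violation):
  at node 34 with bounds (-inf, +inf): OK
  at node 19 with bounds (-inf, 34): OK
  at node 47 with bounds (34, +inf): OK
  at node 24 with bounds (34, 47): VIOLATION
Node 24 violates its bound: not (34 < 24 < 47).
Result: Not a valid BST


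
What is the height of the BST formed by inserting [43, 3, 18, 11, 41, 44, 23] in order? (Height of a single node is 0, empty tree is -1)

Insertion order: [43, 3, 18, 11, 41, 44, 23]
Tree (level-order array): [43, 3, 44, None, 18, None, None, 11, 41, None, None, 23]
Compute height bottom-up (empty subtree = -1):
  height(11) = 1 + max(-1, -1) = 0
  height(23) = 1 + max(-1, -1) = 0
  height(41) = 1 + max(0, -1) = 1
  height(18) = 1 + max(0, 1) = 2
  height(3) = 1 + max(-1, 2) = 3
  height(44) = 1 + max(-1, -1) = 0
  height(43) = 1 + max(3, 0) = 4
Height = 4


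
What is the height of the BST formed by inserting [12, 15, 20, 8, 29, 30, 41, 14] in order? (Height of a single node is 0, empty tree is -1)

Insertion order: [12, 15, 20, 8, 29, 30, 41, 14]
Tree (level-order array): [12, 8, 15, None, None, 14, 20, None, None, None, 29, None, 30, None, 41]
Compute height bottom-up (empty subtree = -1):
  height(8) = 1 + max(-1, -1) = 0
  height(14) = 1 + max(-1, -1) = 0
  height(41) = 1 + max(-1, -1) = 0
  height(30) = 1 + max(-1, 0) = 1
  height(29) = 1 + max(-1, 1) = 2
  height(20) = 1 + max(-1, 2) = 3
  height(15) = 1 + max(0, 3) = 4
  height(12) = 1 + max(0, 4) = 5
Height = 5


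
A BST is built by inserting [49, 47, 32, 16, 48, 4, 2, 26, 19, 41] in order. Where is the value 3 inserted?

Starting tree (level order): [49, 47, None, 32, 48, 16, 41, None, None, 4, 26, None, None, 2, None, 19]
Insertion path: 49 -> 47 -> 32 -> 16 -> 4 -> 2
Result: insert 3 as right child of 2
Final tree (level order): [49, 47, None, 32, 48, 16, 41, None, None, 4, 26, None, None, 2, None, 19, None, None, 3]


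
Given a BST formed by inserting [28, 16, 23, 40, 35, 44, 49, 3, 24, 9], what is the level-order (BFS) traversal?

Tree insertion order: [28, 16, 23, 40, 35, 44, 49, 3, 24, 9]
Tree (level-order array): [28, 16, 40, 3, 23, 35, 44, None, 9, None, 24, None, None, None, 49]
BFS from the root, enqueuing left then right child of each popped node:
  queue [28] -> pop 28, enqueue [16, 40], visited so far: [28]
  queue [16, 40] -> pop 16, enqueue [3, 23], visited so far: [28, 16]
  queue [40, 3, 23] -> pop 40, enqueue [35, 44], visited so far: [28, 16, 40]
  queue [3, 23, 35, 44] -> pop 3, enqueue [9], visited so far: [28, 16, 40, 3]
  queue [23, 35, 44, 9] -> pop 23, enqueue [24], visited so far: [28, 16, 40, 3, 23]
  queue [35, 44, 9, 24] -> pop 35, enqueue [none], visited so far: [28, 16, 40, 3, 23, 35]
  queue [44, 9, 24] -> pop 44, enqueue [49], visited so far: [28, 16, 40, 3, 23, 35, 44]
  queue [9, 24, 49] -> pop 9, enqueue [none], visited so far: [28, 16, 40, 3, 23, 35, 44, 9]
  queue [24, 49] -> pop 24, enqueue [none], visited so far: [28, 16, 40, 3, 23, 35, 44, 9, 24]
  queue [49] -> pop 49, enqueue [none], visited so far: [28, 16, 40, 3, 23, 35, 44, 9, 24, 49]
Result: [28, 16, 40, 3, 23, 35, 44, 9, 24, 49]


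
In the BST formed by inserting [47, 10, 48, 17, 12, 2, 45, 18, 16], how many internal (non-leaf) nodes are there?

Tree built from: [47, 10, 48, 17, 12, 2, 45, 18, 16]
Tree (level-order array): [47, 10, 48, 2, 17, None, None, None, None, 12, 45, None, 16, 18]
Rule: An internal node has at least one child.
Per-node child counts:
  node 47: 2 child(ren)
  node 10: 2 child(ren)
  node 2: 0 child(ren)
  node 17: 2 child(ren)
  node 12: 1 child(ren)
  node 16: 0 child(ren)
  node 45: 1 child(ren)
  node 18: 0 child(ren)
  node 48: 0 child(ren)
Matching nodes: [47, 10, 17, 12, 45]
Count of internal (non-leaf) nodes: 5


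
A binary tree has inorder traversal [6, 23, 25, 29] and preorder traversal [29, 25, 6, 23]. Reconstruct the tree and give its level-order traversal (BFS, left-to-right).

Inorder:  [6, 23, 25, 29]
Preorder: [29, 25, 6, 23]
Algorithm: preorder visits root first, so consume preorder in order;
for each root, split the current inorder slice at that value into
left-subtree inorder and right-subtree inorder, then recurse.
Recursive splits:
  root=29; inorder splits into left=[6, 23, 25], right=[]
  root=25; inorder splits into left=[6, 23], right=[]
  root=6; inorder splits into left=[], right=[23]
  root=23; inorder splits into left=[], right=[]
Reconstructed level-order: [29, 25, 6, 23]


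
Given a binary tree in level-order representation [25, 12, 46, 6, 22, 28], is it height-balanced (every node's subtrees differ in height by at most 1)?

Tree (level-order array): [25, 12, 46, 6, 22, 28]
Definition: a tree is height-balanced if, at every node, |h(left) - h(right)| <= 1 (empty subtree has height -1).
Bottom-up per-node check:
  node 6: h_left=-1, h_right=-1, diff=0 [OK], height=0
  node 22: h_left=-1, h_right=-1, diff=0 [OK], height=0
  node 12: h_left=0, h_right=0, diff=0 [OK], height=1
  node 28: h_left=-1, h_right=-1, diff=0 [OK], height=0
  node 46: h_left=0, h_right=-1, diff=1 [OK], height=1
  node 25: h_left=1, h_right=1, diff=0 [OK], height=2
All nodes satisfy the balance condition.
Result: Balanced


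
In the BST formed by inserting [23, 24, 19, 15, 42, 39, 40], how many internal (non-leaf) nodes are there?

Tree built from: [23, 24, 19, 15, 42, 39, 40]
Tree (level-order array): [23, 19, 24, 15, None, None, 42, None, None, 39, None, None, 40]
Rule: An internal node has at least one child.
Per-node child counts:
  node 23: 2 child(ren)
  node 19: 1 child(ren)
  node 15: 0 child(ren)
  node 24: 1 child(ren)
  node 42: 1 child(ren)
  node 39: 1 child(ren)
  node 40: 0 child(ren)
Matching nodes: [23, 19, 24, 42, 39]
Count of internal (non-leaf) nodes: 5


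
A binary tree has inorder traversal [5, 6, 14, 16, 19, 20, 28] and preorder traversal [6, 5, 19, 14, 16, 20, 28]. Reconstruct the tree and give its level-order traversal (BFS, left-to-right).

Inorder:  [5, 6, 14, 16, 19, 20, 28]
Preorder: [6, 5, 19, 14, 16, 20, 28]
Algorithm: preorder visits root first, so consume preorder in order;
for each root, split the current inorder slice at that value into
left-subtree inorder and right-subtree inorder, then recurse.
Recursive splits:
  root=6; inorder splits into left=[5], right=[14, 16, 19, 20, 28]
  root=5; inorder splits into left=[], right=[]
  root=19; inorder splits into left=[14, 16], right=[20, 28]
  root=14; inorder splits into left=[], right=[16]
  root=16; inorder splits into left=[], right=[]
  root=20; inorder splits into left=[], right=[28]
  root=28; inorder splits into left=[], right=[]
Reconstructed level-order: [6, 5, 19, 14, 20, 16, 28]
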